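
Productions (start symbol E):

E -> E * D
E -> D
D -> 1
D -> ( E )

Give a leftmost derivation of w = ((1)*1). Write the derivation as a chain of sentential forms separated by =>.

E => D   [E -> D]
D => (E)   [D -> ( E )]
(E) => (E*D)   [E -> E * D]
(E*D) => (D*D)   [E -> D]
(D*D) => ((E)*D)   [D -> ( E )]
((E)*D) => ((D)*D)   [E -> D]
((D)*D) => ((1)*D)   [D -> 1]
((1)*D) => ((1)*1)   [D -> 1]

E=>D=>(E)=>(E*D)=>(D*D)=>((E)*D)=>((D)*D)=>((1)*D)=>((1)*1)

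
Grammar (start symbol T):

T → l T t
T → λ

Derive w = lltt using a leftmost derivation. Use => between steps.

T => lTt   [T → l T t]
lTt => llTtt   [T → l T t]
llTtt => lltt   [T → λ]

T => lTt => llTtt => lltt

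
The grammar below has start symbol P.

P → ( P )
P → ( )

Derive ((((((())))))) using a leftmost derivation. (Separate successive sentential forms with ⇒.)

P ⇒ (P) ⇒ ((P)) ⇒ (((P))) ⇒ ((((P)))) ⇒ (((((P))))) ⇒ ((((((P)))))) ⇒ ((((((()))))))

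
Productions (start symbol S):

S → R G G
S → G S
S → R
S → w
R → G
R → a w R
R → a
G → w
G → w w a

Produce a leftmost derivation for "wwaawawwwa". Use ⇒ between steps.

S ⇒ GS   [S → G S]
GS ⇒ wwaS   [G → w w a]
wwaS ⇒ wwaRGG   [S → R G G]
wwaRGG ⇒ wwaawRGG   [R → a w R]
wwaawRGG ⇒ wwaawaGG   [R → a]
wwaawaGG ⇒ wwaawawG   [G → w]
wwaawawG ⇒ wwaawawwwa   [G → w w a]

S⇒GS⇒wwaS⇒wwaRGG⇒wwaawRGG⇒wwaawaGG⇒wwaawawG⇒wwaawawwwa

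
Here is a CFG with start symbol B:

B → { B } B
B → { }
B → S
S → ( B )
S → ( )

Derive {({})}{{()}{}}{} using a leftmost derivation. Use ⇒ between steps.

B ⇒ {B}B ⇒ {S}B ⇒ {(B)}B ⇒ {({})}B ⇒ {({})}{B}B ⇒ {({})}{{B}B}B ⇒ {({})}{{S}B}B ⇒ {({})}{{()}B}B ⇒ {({})}{{()}{}}B ⇒ {({})}{{()}{}}{}

B ⇒ {B}B   [B → { B } B]
{B}B ⇒ {S}B   [B → S]
{S}B ⇒ {(B)}B   [S → ( B )]
{(B)}B ⇒ {({})}B   [B → { }]
{({})}B ⇒ {({})}{B}B   [B → { B } B]
{({})}{B}B ⇒ {({})}{{B}B}B   [B → { B } B]
{({})}{{B}B}B ⇒ {({})}{{S}B}B   [B → S]
{({})}{{S}B}B ⇒ {({})}{{()}B}B   [S → ( )]
{({})}{{()}B}B ⇒ {({})}{{()}{}}B   [B → { }]
{({})}{{()}{}}B ⇒ {({})}{{()}{}}{}   [B → { }]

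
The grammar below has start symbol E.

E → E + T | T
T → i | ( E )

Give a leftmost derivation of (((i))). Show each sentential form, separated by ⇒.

E ⇒ T   [E → T]
T ⇒ (E)   [T → ( E )]
(E) ⇒ (T)   [E → T]
(T) ⇒ ((E))   [T → ( E )]
((E)) ⇒ ((T))   [E → T]
((T)) ⇒ (((E)))   [T → ( E )]
(((E))) ⇒ (((T)))   [E → T]
(((T))) ⇒ (((i)))   [T → i]

E ⇒ T ⇒ (E) ⇒ (T) ⇒ ((E)) ⇒ ((T)) ⇒ (((E))) ⇒ (((T))) ⇒ (((i)))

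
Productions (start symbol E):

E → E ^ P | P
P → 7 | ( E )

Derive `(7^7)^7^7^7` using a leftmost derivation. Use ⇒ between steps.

E ⇒ E^P   [E → E ^ P]
E^P ⇒ E^P^P   [E → E ^ P]
E^P^P ⇒ E^P^P^P   [E → E ^ P]
E^P^P^P ⇒ P^P^P^P   [E → P]
P^P^P^P ⇒ (E)^P^P^P   [P → ( E )]
(E)^P^P^P ⇒ (E^P)^P^P^P   [E → E ^ P]
(E^P)^P^P^P ⇒ (P^P)^P^P^P   [E → P]
(P^P)^P^P^P ⇒ (7^P)^P^P^P   [P → 7]
(7^P)^P^P^P ⇒ (7^7)^P^P^P   [P → 7]
(7^7)^P^P^P ⇒ (7^7)^7^P^P   [P → 7]
(7^7)^7^P^P ⇒ (7^7)^7^7^P   [P → 7]
(7^7)^7^7^P ⇒ (7^7)^7^7^7   [P → 7]

E ⇒ E^P ⇒ E^P^P ⇒ E^P^P^P ⇒ P^P^P^P ⇒ (E)^P^P^P ⇒ (E^P)^P^P^P ⇒ (P^P)^P^P^P ⇒ (7^P)^P^P^P ⇒ (7^7)^P^P^P ⇒ (7^7)^7^P^P ⇒ (7^7)^7^7^P ⇒ (7^7)^7^7^7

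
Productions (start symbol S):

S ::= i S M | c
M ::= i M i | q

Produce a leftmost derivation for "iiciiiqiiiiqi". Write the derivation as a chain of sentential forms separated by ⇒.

S ⇒ iSM   [S ::= i S M]
iSM ⇒ iiSMM   [S ::= i S M]
iiSMM ⇒ iicMM   [S ::= c]
iicMM ⇒ iiciMiM   [M ::= i M i]
iiciMiM ⇒ iiciiMiiM   [M ::= i M i]
iiciiMiiM ⇒ iiciiiMiiiM   [M ::= i M i]
iiciiiMiiiM ⇒ iiciiiqiiiM   [M ::= q]
iiciiiqiiiM ⇒ iiciiiqiiiiMi   [M ::= i M i]
iiciiiqiiiiMi ⇒ iiciiiqiiiiqi   [M ::= q]

S⇒iSM⇒iiSMM⇒iicMM⇒iiciMiM⇒iiciiMiiM⇒iiciiiMiiiM⇒iiciiiqiiiM⇒iiciiiqiiiiMi⇒iiciiiqiiiiqi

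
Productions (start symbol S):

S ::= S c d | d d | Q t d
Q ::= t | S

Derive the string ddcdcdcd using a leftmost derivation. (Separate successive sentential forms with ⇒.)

S⇒Scd⇒Scdcd⇒Scdcdcd⇒ddcdcdcd

S ⇒ Scd   [S ::= S c d]
Scd ⇒ Scdcd   [S ::= S c d]
Scdcd ⇒ Scdcdcd   [S ::= S c d]
Scdcdcd ⇒ ddcdcdcd   [S ::= d d]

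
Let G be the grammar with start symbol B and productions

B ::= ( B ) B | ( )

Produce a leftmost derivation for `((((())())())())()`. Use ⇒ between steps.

B ⇒ (B)B   [B ::= ( B ) B]
(B)B ⇒ ((B)B)B   [B ::= ( B ) B]
((B)B)B ⇒ (((B)B)B)B   [B ::= ( B ) B]
(((B)B)B)B ⇒ ((((B)B)B)B)B   [B ::= ( B ) B]
((((B)B)B)B)B ⇒ ((((())B)B)B)B   [B ::= ( )]
((((())B)B)B)B ⇒ ((((())())B)B)B   [B ::= ( )]
((((())())B)B)B ⇒ ((((())())())B)B   [B ::= ( )]
((((())())())B)B ⇒ ((((())())())())B   [B ::= ( )]
((((())())())())B ⇒ ((((())())())())()   [B ::= ( )]

B ⇒ (B)B ⇒ ((B)B)B ⇒ (((B)B)B)B ⇒ ((((B)B)B)B)B ⇒ ((((())B)B)B)B ⇒ ((((())())B)B)B ⇒ ((((())())())B)B ⇒ ((((())())())())B ⇒ ((((())())())())()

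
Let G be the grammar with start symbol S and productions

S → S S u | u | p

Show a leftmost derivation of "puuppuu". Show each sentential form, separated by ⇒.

S ⇒ SSu   [S → S S u]
SSu ⇒ SSuSu   [S → S S u]
SSuSu ⇒ pSuSu   [S → p]
pSuSu ⇒ puuSu   [S → u]
puuSu ⇒ puuSSuu   [S → S S u]
puuSSuu ⇒ puupSuu   [S → p]
puupSuu ⇒ puuppuu   [S → p]

S⇒SSu⇒SSuSu⇒pSuSu⇒puuSu⇒puuSSuu⇒puupSuu⇒puuppuu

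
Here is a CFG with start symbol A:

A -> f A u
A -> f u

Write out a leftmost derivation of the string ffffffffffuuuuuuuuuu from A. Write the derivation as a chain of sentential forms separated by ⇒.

A ⇒ fAu   [A -> f A u]
fAu ⇒ ffAuu   [A -> f A u]
ffAuu ⇒ fffAuuu   [A -> f A u]
fffAuuu ⇒ ffffAuuuu   [A -> f A u]
ffffAuuuu ⇒ fffffAuuuuu   [A -> f A u]
fffffAuuuuu ⇒ ffffffAuuuuuu   [A -> f A u]
ffffffAuuuuuu ⇒ fffffffAuuuuuuu   [A -> f A u]
fffffffAuuuuuuu ⇒ ffffffffAuuuuuuuu   [A -> f A u]
ffffffffAuuuuuuuu ⇒ fffffffffAuuuuuuuuu   [A -> f A u]
fffffffffAuuuuuuuuu ⇒ ffffffffffuuuuuuuuuu   [A -> f u]

A ⇒ fAu ⇒ ffAuu ⇒ fffAuuu ⇒ ffffAuuuu ⇒ fffffAuuuuu ⇒ ffffffAuuuuuu ⇒ fffffffAuuuuuuu ⇒ ffffffffAuuuuuuuu ⇒ fffffffffAuuuuuuuuu ⇒ ffffffffffuuuuuuuuuu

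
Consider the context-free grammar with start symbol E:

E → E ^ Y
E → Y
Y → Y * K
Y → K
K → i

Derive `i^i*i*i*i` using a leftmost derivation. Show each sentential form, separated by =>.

E=>E^Y=>Y^Y=>K^Y=>i^Y=>i^Y*K=>i^Y*K*K=>i^Y*K*K*K=>i^K*K*K*K=>i^i*K*K*K=>i^i*i*K*K=>i^i*i*i*K=>i^i*i*i*i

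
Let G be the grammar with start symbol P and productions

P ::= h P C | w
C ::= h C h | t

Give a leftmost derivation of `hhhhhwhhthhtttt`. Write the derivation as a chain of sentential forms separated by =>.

P=>hPC=>hhPCC=>hhhPCCC=>hhhhPCCCC=>hhhhhPCCCCC=>hhhhhwCCCCC=>hhhhhwhChCCCC=>hhhhhwhhChhCCCC=>hhhhhwhhthhCCCC=>hhhhhwhhthhtCCC=>hhhhhwhhthhttCC=>hhhhhwhhthhtttC=>hhhhhwhhthhtttt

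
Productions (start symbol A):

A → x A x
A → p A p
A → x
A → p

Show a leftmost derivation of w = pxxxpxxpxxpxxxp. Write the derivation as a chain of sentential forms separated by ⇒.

A ⇒ pAp   [A → p A p]
pAp ⇒ pxAxp   [A → x A x]
pxAxp ⇒ pxxAxxp   [A → x A x]
pxxAxxp ⇒ pxxxAxxxp   [A → x A x]
pxxxAxxxp ⇒ pxxxpApxxxp   [A → p A p]
pxxxpApxxxp ⇒ pxxxpxAxpxxxp   [A → x A x]
pxxxpxAxpxxxp ⇒ pxxxpxxAxxpxxxp   [A → x A x]
pxxxpxxAxxpxxxp ⇒ pxxxpxxpxxpxxxp   [A → p]

A ⇒ pAp ⇒ pxAxp ⇒ pxxAxxp ⇒ pxxxAxxxp ⇒ pxxxpApxxxp ⇒ pxxxpxAxpxxxp ⇒ pxxxpxxAxxpxxxp ⇒ pxxxpxxpxxpxxxp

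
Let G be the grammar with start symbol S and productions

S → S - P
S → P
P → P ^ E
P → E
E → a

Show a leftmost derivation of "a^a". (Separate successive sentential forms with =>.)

S => P => P^E => E^E => a^E => a^a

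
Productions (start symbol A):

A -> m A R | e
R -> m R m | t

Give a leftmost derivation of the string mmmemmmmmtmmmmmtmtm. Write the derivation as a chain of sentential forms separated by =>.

A => mAR => mmARR => mmmARRR => mmmeRRR => mmmemRmRR => mmmemmRmmRR => mmmemmmRmmmRR => mmmemmmmRmmmmRR => mmmemmmmmRmmmmmRR => mmmemmmmmtmmmmmRR => mmmemmmmmtmmmmmtR => mmmemmmmmtmmmmmtmRm => mmmemmmmmtmmmmmtmtm

A => mAR   [A -> m A R]
mAR => mmARR   [A -> m A R]
mmARR => mmmARRR   [A -> m A R]
mmmARRR => mmmeRRR   [A -> e]
mmmeRRR => mmmemRmRR   [R -> m R m]
mmmemRmRR => mmmemmRmmRR   [R -> m R m]
mmmemmRmmRR => mmmemmmRmmmRR   [R -> m R m]
mmmemmmRmmmRR => mmmemmmmRmmmmRR   [R -> m R m]
mmmemmmmRmmmmRR => mmmemmmmmRmmmmmRR   [R -> m R m]
mmmemmmmmRmmmmmRR => mmmemmmmmtmmmmmRR   [R -> t]
mmmemmmmmtmmmmmRR => mmmemmmmmtmmmmmtR   [R -> t]
mmmemmmmmtmmmmmtR => mmmemmmmmtmmmmmtmRm   [R -> m R m]
mmmemmmmmtmmmmmtmRm => mmmemmmmmtmmmmmtmtm   [R -> t]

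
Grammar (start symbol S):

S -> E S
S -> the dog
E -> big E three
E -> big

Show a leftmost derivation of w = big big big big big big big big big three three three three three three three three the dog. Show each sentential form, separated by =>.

S => E S   [S -> E S]
E S => big E three S   [E -> big E three]
big E three S => big big E three three S   [E -> big E three]
big big E three three S => big big big E three three three S   [E -> big E three]
big big big E three three three S => big big big big E three three three three S   [E -> big E three]
big big big big E three three three three S => big big big big big E three three three three three S   [E -> big E three]
big big big big big E three three three three three S => big big big big big big E three three three three three three S   [E -> big E three]
big big big big big big E three three three three three three S => big big big big big big big E three three three three three three three S   [E -> big E three]
big big big big big big big E three three three three three three three S => big big big big big big big big E three three three three three three three three S   [E -> big E three]
big big big big big big big big E three three three three three three three three S => big big big big big big big big big three three three three three three three three S   [E -> big]
big big big big big big big big big three three three three three three three three S => big big big big big big big big big three three three three three three three three the dog   [S -> the dog]

S => E S => big E three S => big big E three three S => big big big E three three three S => big big big big E three three three three S => big big big big big E three three three three three S => big big big big big big E three three three three three three S => big big big big big big big E three three three three three three three S => big big big big big big big big E three three three three three three three three S => big big big big big big big big big three three three three three three three three S => big big big big big big big big big three three three three three three three three the dog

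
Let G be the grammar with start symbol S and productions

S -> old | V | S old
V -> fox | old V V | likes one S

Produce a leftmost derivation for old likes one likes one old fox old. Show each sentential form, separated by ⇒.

S ⇒ S old ⇒ V old ⇒ old V V old ⇒ old likes one S V old ⇒ old likes one V V old ⇒ old likes one likes one S V old ⇒ old likes one likes one old V old ⇒ old likes one likes one old fox old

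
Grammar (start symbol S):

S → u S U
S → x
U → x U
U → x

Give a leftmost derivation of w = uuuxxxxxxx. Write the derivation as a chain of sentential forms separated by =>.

S => uSU   [S → u S U]
uSU => uuSUU   [S → u S U]
uuSUU => uuuSUUU   [S → u S U]
uuuSUUU => uuuxUUU   [S → x]
uuuxUUU => uuuxxUU   [U → x]
uuuxxUU => uuuxxxUU   [U → x U]
uuuxxxUU => uuuxxxxU   [U → x]
uuuxxxxU => uuuxxxxxU   [U → x U]
uuuxxxxxU => uuuxxxxxxU   [U → x U]
uuuxxxxxxU => uuuxxxxxxx   [U → x]

S => uSU => uuSUU => uuuSUUU => uuuxUUU => uuuxxUU => uuuxxxUU => uuuxxxxU => uuuxxxxxU => uuuxxxxxxU => uuuxxxxxxx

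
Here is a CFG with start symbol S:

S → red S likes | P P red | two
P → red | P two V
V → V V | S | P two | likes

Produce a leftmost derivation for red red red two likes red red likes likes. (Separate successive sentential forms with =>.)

S => red S likes => red red S likes likes => red red P P red likes likes => red red P two V P red likes likes => red red red two V P red likes likes => red red red two likes P red likes likes => red red red two likes red red likes likes

S => red S likes   [S → red S likes]
red S likes => red red S likes likes   [S → red S likes]
red red S likes likes => red red P P red likes likes   [S → P P red]
red red P P red likes likes => red red P two V P red likes likes   [P → P two V]
red red P two V P red likes likes => red red red two V P red likes likes   [P → red]
red red red two V P red likes likes => red red red two likes P red likes likes   [V → likes]
red red red two likes P red likes likes => red red red two likes red red likes likes   [P → red]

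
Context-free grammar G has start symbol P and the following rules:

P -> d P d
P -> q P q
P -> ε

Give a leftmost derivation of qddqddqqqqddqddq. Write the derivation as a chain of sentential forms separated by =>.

P=>qPq=>qdPdq=>qddPddq=>qddqPqddq=>qddqdPdqddq=>qddqddPddqddq=>qddqddqPqddqddq=>qddqddqqPqqddqddq=>qddqddqqqqddqddq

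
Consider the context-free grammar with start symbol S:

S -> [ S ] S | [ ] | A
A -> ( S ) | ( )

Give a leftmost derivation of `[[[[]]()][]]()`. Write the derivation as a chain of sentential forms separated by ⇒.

S ⇒ [S]S ⇒ [[S]S]S ⇒ [[[S]S]S]S ⇒ [[[[]]S]S]S ⇒ [[[[]]A]S]S ⇒ [[[[]]()]S]S ⇒ [[[[]]()][]]S ⇒ [[[[]]()][]]A ⇒ [[[[]]()][]]()

S ⇒ [S]S   [S -> [ S ] S]
[S]S ⇒ [[S]S]S   [S -> [ S ] S]
[[S]S]S ⇒ [[[S]S]S]S   [S -> [ S ] S]
[[[S]S]S]S ⇒ [[[[]]S]S]S   [S -> [ ]]
[[[[]]S]S]S ⇒ [[[[]]A]S]S   [S -> A]
[[[[]]A]S]S ⇒ [[[[]]()]S]S   [A -> ( )]
[[[[]]()]S]S ⇒ [[[[]]()][]]S   [S -> [ ]]
[[[[]]()][]]S ⇒ [[[[]]()][]]A   [S -> A]
[[[[]]()][]]A ⇒ [[[[]]()][]]()   [A -> ( )]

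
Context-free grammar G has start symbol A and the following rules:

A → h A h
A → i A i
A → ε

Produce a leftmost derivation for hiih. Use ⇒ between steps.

A ⇒ hAh ⇒ hiAih ⇒ hiih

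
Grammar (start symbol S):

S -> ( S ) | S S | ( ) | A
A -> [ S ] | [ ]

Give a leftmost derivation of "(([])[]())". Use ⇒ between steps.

S ⇒ (S) ⇒ (SS) ⇒ ((S)S) ⇒ ((A)S) ⇒ (([])S) ⇒ (([])SS) ⇒ (([])AS) ⇒ (([])[]S) ⇒ (([])[]())

S ⇒ (S)   [S -> ( S )]
(S) ⇒ (SS)   [S -> S S]
(SS) ⇒ ((S)S)   [S -> ( S )]
((S)S) ⇒ ((A)S)   [S -> A]
((A)S) ⇒ (([])S)   [A -> [ ]]
(([])S) ⇒ (([])SS)   [S -> S S]
(([])SS) ⇒ (([])AS)   [S -> A]
(([])AS) ⇒ (([])[]S)   [A -> [ ]]
(([])[]S) ⇒ (([])[]())   [S -> ( )]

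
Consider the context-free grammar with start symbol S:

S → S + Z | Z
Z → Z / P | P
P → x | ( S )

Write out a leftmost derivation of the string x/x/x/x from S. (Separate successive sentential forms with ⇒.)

S ⇒ Z ⇒ Z/P ⇒ Z/P/P ⇒ Z/P/P/P ⇒ P/P/P/P ⇒ x/P/P/P ⇒ x/x/P/P ⇒ x/x/x/P ⇒ x/x/x/x

S ⇒ Z   [S → Z]
Z ⇒ Z/P   [Z → Z / P]
Z/P ⇒ Z/P/P   [Z → Z / P]
Z/P/P ⇒ Z/P/P/P   [Z → Z / P]
Z/P/P/P ⇒ P/P/P/P   [Z → P]
P/P/P/P ⇒ x/P/P/P   [P → x]
x/P/P/P ⇒ x/x/P/P   [P → x]
x/x/P/P ⇒ x/x/x/P   [P → x]
x/x/x/P ⇒ x/x/x/x   [P → x]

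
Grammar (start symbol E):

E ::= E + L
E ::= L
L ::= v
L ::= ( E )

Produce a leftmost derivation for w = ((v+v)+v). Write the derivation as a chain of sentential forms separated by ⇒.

E ⇒ L   [E ::= L]
L ⇒ (E)   [L ::= ( E )]
(E) ⇒ (E+L)   [E ::= E + L]
(E+L) ⇒ (L+L)   [E ::= L]
(L+L) ⇒ ((E)+L)   [L ::= ( E )]
((E)+L) ⇒ ((E+L)+L)   [E ::= E + L]
((E+L)+L) ⇒ ((L+L)+L)   [E ::= L]
((L+L)+L) ⇒ ((v+L)+L)   [L ::= v]
((v+L)+L) ⇒ ((v+v)+L)   [L ::= v]
((v+v)+L) ⇒ ((v+v)+v)   [L ::= v]

E ⇒ L ⇒ (E) ⇒ (E+L) ⇒ (L+L) ⇒ ((E)+L) ⇒ ((E+L)+L) ⇒ ((L+L)+L) ⇒ ((v+L)+L) ⇒ ((v+v)+L) ⇒ ((v+v)+v)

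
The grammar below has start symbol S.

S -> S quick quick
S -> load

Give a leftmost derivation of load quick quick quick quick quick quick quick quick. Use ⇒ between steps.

S ⇒ S quick quick ⇒ S quick quick quick quick ⇒ S quick quick quick quick quick quick ⇒ S quick quick quick quick quick quick quick quick ⇒ load quick quick quick quick quick quick quick quick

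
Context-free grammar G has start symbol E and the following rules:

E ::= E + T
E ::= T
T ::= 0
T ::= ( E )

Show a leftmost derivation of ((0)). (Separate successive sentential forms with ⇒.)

E ⇒ T   [E ::= T]
T ⇒ (E)   [T ::= ( E )]
(E) ⇒ (T)   [E ::= T]
(T) ⇒ ((E))   [T ::= ( E )]
((E)) ⇒ ((T))   [E ::= T]
((T)) ⇒ ((0))   [T ::= 0]

E ⇒ T ⇒ (E) ⇒ (T) ⇒ ((E)) ⇒ ((T)) ⇒ ((0))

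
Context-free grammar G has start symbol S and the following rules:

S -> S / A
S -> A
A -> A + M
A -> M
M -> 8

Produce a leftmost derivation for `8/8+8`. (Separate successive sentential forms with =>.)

S => S/A => A/A => M/A => 8/A => 8/A+M => 8/M+M => 8/8+M => 8/8+8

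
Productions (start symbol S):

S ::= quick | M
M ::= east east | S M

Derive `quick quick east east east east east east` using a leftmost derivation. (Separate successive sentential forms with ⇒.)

S ⇒ M ⇒ S M ⇒ M M ⇒ S M M ⇒ quick M M ⇒ quick S M M ⇒ quick M M M ⇒ quick S M M M ⇒ quick quick M M M ⇒ quick quick east east M M ⇒ quick quick east east east east M ⇒ quick quick east east east east east east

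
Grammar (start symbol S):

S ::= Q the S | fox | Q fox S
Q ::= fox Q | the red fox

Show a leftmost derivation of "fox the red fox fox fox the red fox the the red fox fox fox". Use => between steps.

S => Q fox S   [S ::= Q fox S]
Q fox S => fox Q fox S   [Q ::= fox Q]
fox Q fox S => fox the red fox fox S   [Q ::= the red fox]
fox the red fox fox S => fox the red fox fox Q the S   [S ::= Q the S]
fox the red fox fox Q the S => fox the red fox fox fox Q the S   [Q ::= fox Q]
fox the red fox fox fox Q the S => fox the red fox fox fox the red fox the S   [Q ::= the red fox]
fox the red fox fox fox the red fox the S => fox the red fox fox fox the red fox the Q fox S   [S ::= Q fox S]
fox the red fox fox fox the red fox the Q fox S => fox the red fox fox fox the red fox the the red fox fox S   [Q ::= the red fox]
fox the red fox fox fox the red fox the the red fox fox S => fox the red fox fox fox the red fox the the red fox fox fox   [S ::= fox]

S => Q fox S => fox Q fox S => fox the red fox fox S => fox the red fox fox Q the S => fox the red fox fox fox Q the S => fox the red fox fox fox the red fox the S => fox the red fox fox fox the red fox the Q fox S => fox the red fox fox fox the red fox the the red fox fox S => fox the red fox fox fox the red fox the the red fox fox fox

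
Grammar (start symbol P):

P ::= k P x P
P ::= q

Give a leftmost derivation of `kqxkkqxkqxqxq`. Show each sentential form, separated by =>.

P => kPxP   [P ::= k P x P]
kPxP => kqxP   [P ::= q]
kqxP => kqxkPxP   [P ::= k P x P]
kqxkPxP => kqxkkPxPxP   [P ::= k P x P]
kqxkkPxPxP => kqxkkqxPxP   [P ::= q]
kqxkkqxPxP => kqxkkqxkPxPxP   [P ::= k P x P]
kqxkkqxkPxPxP => kqxkkqxkqxPxP   [P ::= q]
kqxkkqxkqxPxP => kqxkkqxkqxqxP   [P ::= q]
kqxkkqxkqxqxP => kqxkkqxkqxqxq   [P ::= q]

P => kPxP => kqxP => kqxkPxP => kqxkkPxPxP => kqxkkqxPxP => kqxkkqxkPxPxP => kqxkkqxkqxPxP => kqxkkqxkqxqxP => kqxkkqxkqxqxq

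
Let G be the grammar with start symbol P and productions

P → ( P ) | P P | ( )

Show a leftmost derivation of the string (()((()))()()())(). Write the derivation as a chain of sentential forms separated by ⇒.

P ⇒ PP   [P → P P]
PP ⇒ (P)P   [P → ( P )]
(P)P ⇒ (PP)P   [P → P P]
(PP)P ⇒ (PPP)P   [P → P P]
(PPP)P ⇒ (()PP)P   [P → ( )]
(()PP)P ⇒ (()PPP)P   [P → P P]
(()PPP)P ⇒ (()PPPP)P   [P → P P]
(()PPPP)P ⇒ (()(P)PPP)P   [P → ( P )]
(()(P)PPP)P ⇒ (()((P))PPP)P   [P → ( P )]
(()((P))PPP)P ⇒ (()((()))PPP)P   [P → ( )]
(()((()))PPP)P ⇒ (()((()))()PP)P   [P → ( )]
(()((()))()PP)P ⇒ (()((()))()()P)P   [P → ( )]
(()((()))()()P)P ⇒ (()((()))()()())P   [P → ( )]
(()((()))()()())P ⇒ (()((()))()()())()   [P → ( )]

P ⇒ PP ⇒ (P)P ⇒ (PP)P ⇒ (PPP)P ⇒ (()PP)P ⇒ (()PPP)P ⇒ (()PPPP)P ⇒ (()(P)PPP)P ⇒ (()((P))PPP)P ⇒ (()((()))PPP)P ⇒ (()((()))()PP)P ⇒ (()((()))()()P)P ⇒ (()((()))()()())P ⇒ (()((()))()()())()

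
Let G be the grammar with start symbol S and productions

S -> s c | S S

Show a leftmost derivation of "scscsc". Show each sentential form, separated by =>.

S=>SS=>SSS=>scSS=>scscS=>scscsc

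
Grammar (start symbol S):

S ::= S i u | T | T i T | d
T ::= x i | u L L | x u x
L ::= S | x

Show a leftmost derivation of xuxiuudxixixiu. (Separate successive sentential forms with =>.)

S => Siu => TiTiu => xuxiTiu => xuxiuLLiu => xuxiuSLiu => xuxiuTiTLiu => xuxiuuLLiTLiu => xuxiuuSLiTLiu => xuxiuudLiTLiu => xuxiuudxiTLiu => xuxiuudxixiLiu => xuxiuudxixixiu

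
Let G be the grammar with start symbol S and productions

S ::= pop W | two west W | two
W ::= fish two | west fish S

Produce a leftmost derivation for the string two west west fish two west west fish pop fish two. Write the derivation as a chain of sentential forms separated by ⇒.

S ⇒ two west W   [S ::= two west W]
two west W ⇒ two west west fish S   [W ::= west fish S]
two west west fish S ⇒ two west west fish two west W   [S ::= two west W]
two west west fish two west W ⇒ two west west fish two west west fish S   [W ::= west fish S]
two west west fish two west west fish S ⇒ two west west fish two west west fish pop W   [S ::= pop W]
two west west fish two west west fish pop W ⇒ two west west fish two west west fish pop fish two   [W ::= fish two]

S ⇒ two west W ⇒ two west west fish S ⇒ two west west fish two west W ⇒ two west west fish two west west fish S ⇒ two west west fish two west west fish pop W ⇒ two west west fish two west west fish pop fish two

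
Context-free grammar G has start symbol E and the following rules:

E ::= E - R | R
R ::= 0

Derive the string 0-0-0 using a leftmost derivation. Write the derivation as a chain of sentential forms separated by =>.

E => E-R => E-R-R => R-R-R => 0-R-R => 0-0-R => 0-0-0

E => E-R   [E ::= E - R]
E-R => E-R-R   [E ::= E - R]
E-R-R => R-R-R   [E ::= R]
R-R-R => 0-R-R   [R ::= 0]
0-R-R => 0-0-R   [R ::= 0]
0-0-R => 0-0-0   [R ::= 0]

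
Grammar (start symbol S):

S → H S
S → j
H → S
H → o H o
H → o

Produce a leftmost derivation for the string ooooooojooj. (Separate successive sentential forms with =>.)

S=>HS=>oHoS=>ooHooS=>ooSooS=>ooHSooS=>oooHoSooS=>ooooHooSooS=>oooooooSooS=>ooooooojooS=>ooooooojooj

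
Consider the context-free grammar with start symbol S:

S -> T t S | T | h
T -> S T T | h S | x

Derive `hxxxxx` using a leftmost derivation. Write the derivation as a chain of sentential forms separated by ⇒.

S ⇒ T   [S -> T]
T ⇒ hS   [T -> h S]
hS ⇒ hT   [S -> T]
hT ⇒ hSTT   [T -> S T T]
hSTT ⇒ hTTT   [S -> T]
hTTT ⇒ hSTTTT   [T -> S T T]
hSTTTT ⇒ hTTTTT   [S -> T]
hTTTTT ⇒ hxTTTT   [T -> x]
hxTTTT ⇒ hxxTTT   [T -> x]
hxxTTT ⇒ hxxxTT   [T -> x]
hxxxTT ⇒ hxxxxT   [T -> x]
hxxxxT ⇒ hxxxxx   [T -> x]

S ⇒ T ⇒ hS ⇒ hT ⇒ hSTT ⇒ hTTT ⇒ hSTTTT ⇒ hTTTTT ⇒ hxTTTT ⇒ hxxTTT ⇒ hxxxTT ⇒ hxxxxT ⇒ hxxxxx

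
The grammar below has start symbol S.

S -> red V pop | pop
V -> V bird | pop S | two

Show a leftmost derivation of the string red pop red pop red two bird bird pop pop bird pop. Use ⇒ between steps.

S ⇒ red V pop   [S -> red V pop]
red V pop ⇒ red V bird pop   [V -> V bird]
red V bird pop ⇒ red pop S bird pop   [V -> pop S]
red pop S bird pop ⇒ red pop red V pop bird pop   [S -> red V pop]
red pop red V pop bird pop ⇒ red pop red pop S pop bird pop   [V -> pop S]
red pop red pop S pop bird pop ⇒ red pop red pop red V pop pop bird pop   [S -> red V pop]
red pop red pop red V pop pop bird pop ⇒ red pop red pop red V bird pop pop bird pop   [V -> V bird]
red pop red pop red V bird pop pop bird pop ⇒ red pop red pop red V bird bird pop pop bird pop   [V -> V bird]
red pop red pop red V bird bird pop pop bird pop ⇒ red pop red pop red two bird bird pop pop bird pop   [V -> two]

S ⇒ red V pop ⇒ red V bird pop ⇒ red pop S bird pop ⇒ red pop red V pop bird pop ⇒ red pop red pop S pop bird pop ⇒ red pop red pop red V pop pop bird pop ⇒ red pop red pop red V bird pop pop bird pop ⇒ red pop red pop red V bird bird pop pop bird pop ⇒ red pop red pop red two bird bird pop pop bird pop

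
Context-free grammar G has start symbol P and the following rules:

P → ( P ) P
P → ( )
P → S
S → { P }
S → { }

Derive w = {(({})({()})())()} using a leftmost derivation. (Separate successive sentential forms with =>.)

P => S   [P → S]
S => {P}   [S → { P }]
{P} => {(P)P}   [P → ( P ) P]
{(P)P} => {((P)P)P}   [P → ( P ) P]
{((P)P)P} => {((S)P)P}   [P → S]
{((S)P)P} => {(({})P)P}   [S → { }]
{(({})P)P} => {(({})(P)P)P}   [P → ( P ) P]
{(({})(P)P)P} => {(({})(S)P)P}   [P → S]
{(({})(S)P)P} => {(({})({P})P)P}   [S → { P }]
{(({})({P})P)P} => {(({})({()})P)P}   [P → ( )]
{(({})({()})P)P} => {(({})({()})())P}   [P → ( )]
{(({})({()})())P} => {(({})({()})())()}   [P → ( )]

P => S => {P} => {(P)P} => {((P)P)P} => {((S)P)P} => {(({})P)P} => {(({})(P)P)P} => {(({})(S)P)P} => {(({})({P})P)P} => {(({})({()})P)P} => {(({})({()})())P} => {(({})({()})())()}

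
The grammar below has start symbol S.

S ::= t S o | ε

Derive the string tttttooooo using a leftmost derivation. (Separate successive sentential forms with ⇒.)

S ⇒ tSo ⇒ ttSoo ⇒ tttSooo ⇒ ttttSoooo ⇒ tttttSooooo ⇒ tttttooooo

S ⇒ tSo   [S ::= t S o]
tSo ⇒ ttSoo   [S ::= t S o]
ttSoo ⇒ tttSooo   [S ::= t S o]
tttSooo ⇒ ttttSoooo   [S ::= t S o]
ttttSoooo ⇒ tttttSooooo   [S ::= t S o]
tttttSooooo ⇒ tttttooooo   [S ::= ε]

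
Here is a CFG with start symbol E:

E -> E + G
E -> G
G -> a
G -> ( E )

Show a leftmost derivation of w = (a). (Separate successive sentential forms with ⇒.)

E⇒G⇒(E)⇒(G)⇒(a)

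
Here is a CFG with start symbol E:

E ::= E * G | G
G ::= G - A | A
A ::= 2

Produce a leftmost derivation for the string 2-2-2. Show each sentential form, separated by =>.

E => G   [E ::= G]
G => G-A   [G ::= G - A]
G-A => G-A-A   [G ::= G - A]
G-A-A => A-A-A   [G ::= A]
A-A-A => 2-A-A   [A ::= 2]
2-A-A => 2-2-A   [A ::= 2]
2-2-A => 2-2-2   [A ::= 2]

E => G => G-A => G-A-A => A-A-A => 2-A-A => 2-2-A => 2-2-2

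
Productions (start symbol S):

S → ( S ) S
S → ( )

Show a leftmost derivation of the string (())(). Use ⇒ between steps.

S ⇒ (S)S ⇒ (())S ⇒ (())()

S ⇒ (S)S   [S → ( S ) S]
(S)S ⇒ (())S   [S → ( )]
(())S ⇒ (())()   [S → ( )]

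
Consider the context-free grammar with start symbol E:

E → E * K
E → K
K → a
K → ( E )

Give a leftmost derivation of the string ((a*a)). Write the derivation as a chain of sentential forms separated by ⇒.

E ⇒ K   [E → K]
K ⇒ (E)   [K → ( E )]
(E) ⇒ (K)   [E → K]
(K) ⇒ ((E))   [K → ( E )]
((E)) ⇒ ((E*K))   [E → E * K]
((E*K)) ⇒ ((K*K))   [E → K]
((K*K)) ⇒ ((a*K))   [K → a]
((a*K)) ⇒ ((a*a))   [K → a]

E ⇒ K ⇒ (E) ⇒ (K) ⇒ ((E)) ⇒ ((E*K)) ⇒ ((K*K)) ⇒ ((a*K)) ⇒ ((a*a))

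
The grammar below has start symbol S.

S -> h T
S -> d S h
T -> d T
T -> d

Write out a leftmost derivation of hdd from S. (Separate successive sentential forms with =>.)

S => hT   [S -> h T]
hT => hdT   [T -> d T]
hdT => hdd   [T -> d]

S => hT => hdT => hdd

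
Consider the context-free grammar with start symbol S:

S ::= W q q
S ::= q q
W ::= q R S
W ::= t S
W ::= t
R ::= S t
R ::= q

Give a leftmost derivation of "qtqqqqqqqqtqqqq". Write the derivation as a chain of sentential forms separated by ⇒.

S ⇒ Wqq ⇒ qRSqq ⇒ qStSqq ⇒ qWqqtSqq ⇒ qtSqqtSqq ⇒ qtWqqqqtSqq ⇒ qtqRSqqqqtSqq ⇒ qtqqSqqqqtSqq ⇒ qtqqqqqqqqtSqq ⇒ qtqqqqqqqqtqqqq

S ⇒ Wqq   [S ::= W q q]
Wqq ⇒ qRSqq   [W ::= q R S]
qRSqq ⇒ qStSqq   [R ::= S t]
qStSqq ⇒ qWqqtSqq   [S ::= W q q]
qWqqtSqq ⇒ qtSqqtSqq   [W ::= t S]
qtSqqtSqq ⇒ qtWqqqqtSqq   [S ::= W q q]
qtWqqqqtSqq ⇒ qtqRSqqqqtSqq   [W ::= q R S]
qtqRSqqqqtSqq ⇒ qtqqSqqqqtSqq   [R ::= q]
qtqqSqqqqtSqq ⇒ qtqqqqqqqqtSqq   [S ::= q q]
qtqqqqqqqqtSqq ⇒ qtqqqqqqqqtqqqq   [S ::= q q]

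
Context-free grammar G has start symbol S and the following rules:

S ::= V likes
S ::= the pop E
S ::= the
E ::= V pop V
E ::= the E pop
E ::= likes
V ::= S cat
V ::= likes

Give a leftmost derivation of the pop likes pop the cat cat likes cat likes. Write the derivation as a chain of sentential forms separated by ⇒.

S ⇒ V likes ⇒ S cat likes ⇒ V likes cat likes ⇒ S cat likes cat likes ⇒ the pop E cat likes cat likes ⇒ the pop V pop V cat likes cat likes ⇒ the pop likes pop V cat likes cat likes ⇒ the pop likes pop S cat cat likes cat likes ⇒ the pop likes pop the cat cat likes cat likes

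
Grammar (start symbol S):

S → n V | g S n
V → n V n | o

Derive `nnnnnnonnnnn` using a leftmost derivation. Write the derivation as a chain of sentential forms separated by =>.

S=>nV=>nnVn=>nnnVnn=>nnnnVnnn=>nnnnnVnnnn=>nnnnnnVnnnnn=>nnnnnnonnnnn

S => nV   [S → n V]
nV => nnVn   [V → n V n]
nnVn => nnnVnn   [V → n V n]
nnnVnn => nnnnVnnn   [V → n V n]
nnnnVnnn => nnnnnVnnnn   [V → n V n]
nnnnnVnnnn => nnnnnnVnnnnn   [V → n V n]
nnnnnnVnnnnn => nnnnnnonnnnn   [V → o]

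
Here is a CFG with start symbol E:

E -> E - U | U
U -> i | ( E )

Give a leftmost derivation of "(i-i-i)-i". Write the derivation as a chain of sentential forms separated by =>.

E=>E-U=>U-U=>(E)-U=>(E-U)-U=>(E-U-U)-U=>(U-U-U)-U=>(i-U-U)-U=>(i-i-U)-U=>(i-i-i)-U=>(i-i-i)-i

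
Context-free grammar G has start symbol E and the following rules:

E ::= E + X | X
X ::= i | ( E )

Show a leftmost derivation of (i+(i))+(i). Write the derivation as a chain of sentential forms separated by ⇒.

E ⇒ E+X   [E ::= E + X]
E+X ⇒ X+X   [E ::= X]
X+X ⇒ (E)+X   [X ::= ( E )]
(E)+X ⇒ (E+X)+X   [E ::= E + X]
(E+X)+X ⇒ (X+X)+X   [E ::= X]
(X+X)+X ⇒ (i+X)+X   [X ::= i]
(i+X)+X ⇒ (i+(E))+X   [X ::= ( E )]
(i+(E))+X ⇒ (i+(X))+X   [E ::= X]
(i+(X))+X ⇒ (i+(i))+X   [X ::= i]
(i+(i))+X ⇒ (i+(i))+(E)   [X ::= ( E )]
(i+(i))+(E) ⇒ (i+(i))+(X)   [E ::= X]
(i+(i))+(X) ⇒ (i+(i))+(i)   [X ::= i]

E⇒E+X⇒X+X⇒(E)+X⇒(E+X)+X⇒(X+X)+X⇒(i+X)+X⇒(i+(E))+X⇒(i+(X))+X⇒(i+(i))+X⇒(i+(i))+(E)⇒(i+(i))+(X)⇒(i+(i))+(i)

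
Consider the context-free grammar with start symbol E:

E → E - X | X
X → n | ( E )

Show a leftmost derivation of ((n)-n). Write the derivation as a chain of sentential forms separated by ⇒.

E ⇒ X ⇒ (E) ⇒ (E-X) ⇒ (X-X) ⇒ ((E)-X) ⇒ ((X)-X) ⇒ ((n)-X) ⇒ ((n)-n)

E ⇒ X   [E → X]
X ⇒ (E)   [X → ( E )]
(E) ⇒ (E-X)   [E → E - X]
(E-X) ⇒ (X-X)   [E → X]
(X-X) ⇒ ((E)-X)   [X → ( E )]
((E)-X) ⇒ ((X)-X)   [E → X]
((X)-X) ⇒ ((n)-X)   [X → n]
((n)-X) ⇒ ((n)-n)   [X → n]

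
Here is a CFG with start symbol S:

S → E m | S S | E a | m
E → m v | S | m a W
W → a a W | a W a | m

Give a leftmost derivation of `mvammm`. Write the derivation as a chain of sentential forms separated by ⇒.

S ⇒ SS   [S → S S]
SS ⇒ SSS   [S → S S]
SSS ⇒ SSSS   [S → S S]
SSSS ⇒ EaSSS   [S → E a]
EaSSS ⇒ mvaSSS   [E → m v]
mvaSSS ⇒ mvamSS   [S → m]
mvamSS ⇒ mvammS   [S → m]
mvammS ⇒ mvammm   [S → m]

S ⇒ SS ⇒ SSS ⇒ SSSS ⇒ EaSSS ⇒ mvaSSS ⇒ mvamSS ⇒ mvammS ⇒ mvammm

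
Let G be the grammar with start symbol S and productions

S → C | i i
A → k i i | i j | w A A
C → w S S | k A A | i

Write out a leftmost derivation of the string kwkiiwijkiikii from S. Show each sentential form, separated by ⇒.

S ⇒ C ⇒ kAA ⇒ kwAAA ⇒ kwkiiAA ⇒ kwkiiwAAA ⇒ kwkiiwijAA ⇒ kwkiiwijkiiA ⇒ kwkiiwijkiikii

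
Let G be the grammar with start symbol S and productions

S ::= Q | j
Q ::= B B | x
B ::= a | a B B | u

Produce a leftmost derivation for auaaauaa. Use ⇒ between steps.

S ⇒ Q ⇒ BB ⇒ aBBB ⇒ auBB ⇒ auaBBB ⇒ auaaBB ⇒ auaaaBBB ⇒ auaaauBB ⇒ auaaauaB ⇒ auaaauaa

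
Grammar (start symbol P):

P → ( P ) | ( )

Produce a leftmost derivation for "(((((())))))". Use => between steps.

P=>(P)=>((P))=>(((P)))=>((((P))))=>(((((P)))))=>(((((())))))

P => (P)   [P → ( P )]
(P) => ((P))   [P → ( P )]
((P)) => (((P)))   [P → ( P )]
(((P))) => ((((P))))   [P → ( P )]
((((P)))) => (((((P)))))   [P → ( P )]
(((((P))))) => (((((())))))   [P → ( )]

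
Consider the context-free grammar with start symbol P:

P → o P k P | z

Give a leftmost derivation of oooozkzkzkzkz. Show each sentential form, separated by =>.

P => oPkP   [P → o P k P]
oPkP => ooPkPkP   [P → o P k P]
ooPkPkP => oooPkPkPkP   [P → o P k P]
oooPkPkPkP => ooooPkPkPkPkP   [P → o P k P]
ooooPkPkPkPkP => oooozkPkPkPkP   [P → z]
oooozkPkPkPkP => oooozkzkPkPkP   [P → z]
oooozkzkPkPkP => oooozkzkzkPkP   [P → z]
oooozkzkzkPkP => oooozkzkzkzkP   [P → z]
oooozkzkzkzkP => oooozkzkzkzkz   [P → z]

P=>oPkP=>ooPkPkP=>oooPkPkPkP=>ooooPkPkPkPkP=>oooozkPkPkPkP=>oooozkzkPkPkP=>oooozkzkzkPkP=>oooozkzkzkzkP=>oooozkzkzkzkz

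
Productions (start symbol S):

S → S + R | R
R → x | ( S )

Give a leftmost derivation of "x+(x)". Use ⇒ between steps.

S ⇒ S+R   [S → S + R]
S+R ⇒ R+R   [S → R]
R+R ⇒ x+R   [R → x]
x+R ⇒ x+(S)   [R → ( S )]
x+(S) ⇒ x+(R)   [S → R]
x+(R) ⇒ x+(x)   [R → x]

S ⇒ S+R ⇒ R+R ⇒ x+R ⇒ x+(S) ⇒ x+(R) ⇒ x+(x)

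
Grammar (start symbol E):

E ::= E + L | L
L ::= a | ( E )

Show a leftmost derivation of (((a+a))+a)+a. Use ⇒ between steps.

E⇒E+L⇒L+L⇒(E)+L⇒(E+L)+L⇒(L+L)+L⇒((E)+L)+L⇒((L)+L)+L⇒(((E))+L)+L⇒(((E+L))+L)+L⇒(((L+L))+L)+L⇒(((a+L))+L)+L⇒(((a+a))+L)+L⇒(((a+a))+a)+L⇒(((a+a))+a)+a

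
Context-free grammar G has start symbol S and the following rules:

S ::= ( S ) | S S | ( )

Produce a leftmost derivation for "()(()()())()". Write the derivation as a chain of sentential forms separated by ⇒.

S ⇒ SS ⇒ ()S ⇒ ()SS ⇒ ()(S)S ⇒ ()(SS)S ⇒ ()(()S)S ⇒ ()(()SS)S ⇒ ()(()()S)S ⇒ ()(()()())S ⇒ ()(()()())()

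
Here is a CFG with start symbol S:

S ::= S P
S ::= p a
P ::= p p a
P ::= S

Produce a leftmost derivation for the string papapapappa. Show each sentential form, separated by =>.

S => SP   [S ::= S P]
SP => SPP   [S ::= S P]
SPP => SPPP   [S ::= S P]
SPPP => paPPP   [S ::= p a]
paPPP => paSPP   [P ::= S]
paSPP => papaPP   [S ::= p a]
papaPP => papaSP   [P ::= S]
papaSP => papaSPP   [S ::= S P]
papaSPP => papapaPP   [S ::= p a]
papapaPP => papapaSP   [P ::= S]
papapaSP => papapapaP   [S ::= p a]
papapapaP => papapapappa   [P ::= p p a]

S=>SP=>SPP=>SPPP=>paPPP=>paSPP=>papaPP=>papaSP=>papaSPP=>papapaPP=>papapaSP=>papapapaP=>papapapappa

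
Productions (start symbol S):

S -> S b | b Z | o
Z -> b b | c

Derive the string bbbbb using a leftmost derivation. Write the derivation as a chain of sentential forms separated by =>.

S => Sb => Sbb => bZbb => bbbbb

S => Sb   [S -> S b]
Sb => Sbb   [S -> S b]
Sbb => bZbb   [S -> b Z]
bZbb => bbbbb   [Z -> b b]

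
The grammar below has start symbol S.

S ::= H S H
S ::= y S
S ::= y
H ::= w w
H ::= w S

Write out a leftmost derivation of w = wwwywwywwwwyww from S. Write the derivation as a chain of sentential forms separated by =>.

S => HSH => wSSH => wHSHSH => wwwSHSH => wwwySHSH => wwwyHSHHSH => wwwywwSHHSH => wwwywwyHHSH => wwwywwywwHSH => wwwywwywwwwSH => wwwywwywwwwyH => wwwywwywwwwyww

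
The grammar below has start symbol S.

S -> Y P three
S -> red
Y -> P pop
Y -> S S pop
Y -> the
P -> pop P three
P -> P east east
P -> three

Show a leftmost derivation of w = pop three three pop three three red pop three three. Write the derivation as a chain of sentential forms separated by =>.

S => Y P three => S S pop P three => Y P three S pop P three => P pop P three S pop P three => pop P three pop P three S pop P three => pop three three pop P three S pop P three => pop three three pop three three S pop P three => pop three three pop three three red pop P three => pop three three pop three three red pop three three

S => Y P three   [S -> Y P three]
Y P three => S S pop P three   [Y -> S S pop]
S S pop P three => Y P three S pop P three   [S -> Y P three]
Y P three S pop P three => P pop P three S pop P three   [Y -> P pop]
P pop P three S pop P three => pop P three pop P three S pop P three   [P -> pop P three]
pop P three pop P three S pop P three => pop three three pop P three S pop P three   [P -> three]
pop three three pop P three S pop P three => pop three three pop three three S pop P three   [P -> three]
pop three three pop three three S pop P three => pop three three pop three three red pop P three   [S -> red]
pop three three pop three three red pop P three => pop three three pop three three red pop three three   [P -> three]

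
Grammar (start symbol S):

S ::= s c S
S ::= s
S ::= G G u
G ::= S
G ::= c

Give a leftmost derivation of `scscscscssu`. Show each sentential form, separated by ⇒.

S ⇒ GGu ⇒ SGu ⇒ scSGu ⇒ scscSGu ⇒ scscscSGu ⇒ scscscscSGu ⇒ scscscscsGu ⇒ scscscscsSu ⇒ scscscscssu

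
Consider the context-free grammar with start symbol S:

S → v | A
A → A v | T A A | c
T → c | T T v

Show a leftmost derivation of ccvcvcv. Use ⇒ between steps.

S ⇒ A   [S → A]
A ⇒ Av   [A → A v]
Av ⇒ TAAv   [A → T A A]
TAAv ⇒ TTvAAv   [T → T T v]
TTvAAv ⇒ cTvAAv   [T → c]
cTvAAv ⇒ ccvAAv   [T → c]
ccvAAv ⇒ ccvAvAv   [A → A v]
ccvAvAv ⇒ ccvcvAv   [A → c]
ccvcvAv ⇒ ccvcvcv   [A → c]

S ⇒ A ⇒ Av ⇒ TAAv ⇒ TTvAAv ⇒ cTvAAv ⇒ ccvAAv ⇒ ccvAvAv ⇒ ccvcvAv ⇒ ccvcvcv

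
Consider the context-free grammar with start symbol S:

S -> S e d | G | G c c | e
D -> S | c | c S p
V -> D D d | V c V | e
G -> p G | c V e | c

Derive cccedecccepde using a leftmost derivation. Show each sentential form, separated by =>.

S=>G=>cVe=>cDDde=>cSDde=>cGccDde=>ccVeccDde=>ccDDdeccDde=>cccDdeccDde=>cccSdeccDde=>cccedeccDde=>cccedecccSpde=>cccedecccepde

S => G   [S -> G]
G => cVe   [G -> c V e]
cVe => cDDde   [V -> D D d]
cDDde => cSDde   [D -> S]
cSDde => cGccDde   [S -> G c c]
cGccDde => ccVeccDde   [G -> c V e]
ccVeccDde => ccDDdeccDde   [V -> D D d]
ccDDdeccDde => cccDdeccDde   [D -> c]
cccDdeccDde => cccSdeccDde   [D -> S]
cccSdeccDde => cccedeccDde   [S -> e]
cccedeccDde => cccedecccSpde   [D -> c S p]
cccedecccSpde => cccedecccepde   [S -> e]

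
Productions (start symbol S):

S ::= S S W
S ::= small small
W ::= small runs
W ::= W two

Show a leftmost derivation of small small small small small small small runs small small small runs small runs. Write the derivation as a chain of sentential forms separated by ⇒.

S ⇒ S S W ⇒ small small S W ⇒ small small S S W W ⇒ small small S S W S W W ⇒ small small small small S W S W W ⇒ small small small small small small W S W W ⇒ small small small small small small small runs S W W ⇒ small small small small small small small runs small small W W ⇒ small small small small small small small runs small small small runs W ⇒ small small small small small small small runs small small small runs small runs

S ⇒ S S W   [S ::= S S W]
S S W ⇒ small small S W   [S ::= small small]
small small S W ⇒ small small S S W W   [S ::= S S W]
small small S S W W ⇒ small small S S W S W W   [S ::= S S W]
small small S S W S W W ⇒ small small small small S W S W W   [S ::= small small]
small small small small S W S W W ⇒ small small small small small small W S W W   [S ::= small small]
small small small small small small W S W W ⇒ small small small small small small small runs S W W   [W ::= small runs]
small small small small small small small runs S W W ⇒ small small small small small small small runs small small W W   [S ::= small small]
small small small small small small small runs small small W W ⇒ small small small small small small small runs small small small runs W   [W ::= small runs]
small small small small small small small runs small small small runs W ⇒ small small small small small small small runs small small small runs small runs   [W ::= small runs]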